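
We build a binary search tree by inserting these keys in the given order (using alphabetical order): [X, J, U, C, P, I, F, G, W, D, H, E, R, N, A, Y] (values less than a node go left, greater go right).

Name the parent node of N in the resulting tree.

X: root
J: left child of X (depth 1)
U: right child of J (depth 2)
C: left child of J (depth 2)
P: left child of U (depth 3)
I: right child of C (depth 3)
F: left child of I (depth 4)
G: right child of F (depth 5)
W: right child of U (depth 3)
D: left child of F (depth 5)
H: right child of G (depth 6)
E: right child of D (depth 6)
R: right child of P (depth 4)
N: left child of P (depth 4)
A: left child of C (depth 3)
Y: right child of X (depth 1)

P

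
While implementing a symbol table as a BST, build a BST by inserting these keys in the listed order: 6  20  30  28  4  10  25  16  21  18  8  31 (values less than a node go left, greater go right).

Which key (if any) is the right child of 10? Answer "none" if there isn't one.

6: root
20: right child of 6 (depth 1)
30: right child of 20 (depth 2)
28: left child of 30 (depth 3)
4: left child of 6 (depth 1)
10: left child of 20 (depth 2)
25: left child of 28 (depth 4)
16: right child of 10 (depth 3)
21: left child of 25 (depth 5)
18: right child of 16 (depth 4)
8: left child of 10 (depth 3)
31: right child of 30 (depth 3)

16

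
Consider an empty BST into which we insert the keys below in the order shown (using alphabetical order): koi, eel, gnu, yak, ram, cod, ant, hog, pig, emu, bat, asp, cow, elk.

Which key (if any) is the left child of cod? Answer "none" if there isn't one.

ant

koi: root
eel: left child of koi (depth 1)
gnu: right child of eel (depth 2)
yak: right child of koi (depth 1)
ram: left child of yak (depth 2)
cod: left child of eel (depth 2)
ant: left child of cod (depth 3)
hog: right child of gnu (depth 3)
pig: left child of ram (depth 3)
emu: left child of gnu (depth 3)
bat: right child of ant (depth 4)
asp: left child of bat (depth 5)
cow: right child of cod (depth 3)
elk: left child of emu (depth 4)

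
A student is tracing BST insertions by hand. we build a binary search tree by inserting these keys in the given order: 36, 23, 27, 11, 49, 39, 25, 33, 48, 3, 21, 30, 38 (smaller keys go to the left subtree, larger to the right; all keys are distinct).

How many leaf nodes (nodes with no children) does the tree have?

36: root
23: left child of 36 (depth 1)
27: right child of 23 (depth 2)
11: left child of 23 (depth 2)
49: right child of 36 (depth 1)
39: left child of 49 (depth 2)
25: left child of 27 (depth 3)
33: right child of 27 (depth 3)
48: right child of 39 (depth 3)
3: left child of 11 (depth 3)
21: right child of 11 (depth 3)
30: left child of 33 (depth 4)
38: left child of 39 (depth 3)

Leaves: 3, 21, 25, 30, 38, 48 — 6 in total.

6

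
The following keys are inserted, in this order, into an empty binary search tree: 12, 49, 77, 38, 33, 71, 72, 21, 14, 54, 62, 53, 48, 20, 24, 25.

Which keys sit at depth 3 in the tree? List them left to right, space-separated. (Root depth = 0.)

12: root
49: right child of 12 (depth 1)
77: right child of 49 (depth 2)
38: left child of 49 (depth 2)
33: left child of 38 (depth 3)
71: left child of 77 (depth 3)
72: right child of 71 (depth 4)
21: left child of 33 (depth 4)
14: left child of 21 (depth 5)
54: left child of 71 (depth 4)
62: right child of 54 (depth 5)
53: left child of 54 (depth 5)
48: right child of 38 (depth 3)
20: right child of 14 (depth 6)
24: right child of 21 (depth 5)
25: right child of 24 (depth 6)

33 48 71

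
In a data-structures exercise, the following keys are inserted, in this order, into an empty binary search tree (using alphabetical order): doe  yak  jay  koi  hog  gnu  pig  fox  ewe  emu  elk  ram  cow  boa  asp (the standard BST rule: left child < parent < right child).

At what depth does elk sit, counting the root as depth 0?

8

Insert doe: tree is empty, so doe becomes the root.
Insert yak: yak > doe → go right. Place as right child of doe.
Insert jay: jay > doe → go right; jay < yak → go left. Place as left child of yak.
Insert koi: koi > doe → go right; koi < yak → go left; koi > jay → go right. Place as right child of jay.
Insert hog: hog > doe → go right; hog < yak → go left; hog < jay → go left. Place as left child of jay.
Insert gnu: gnu > doe → go right; gnu < yak → go left; gnu < jay → go left; gnu < hog → go left. Place as left child of hog.
Insert pig: pig > doe → go right; pig < yak → go left; pig > jay → go right; pig > koi → go right. Place as right child of koi.
Insert fox: fox > doe → go right; fox < yak → go left; fox < jay → go left; fox < hog → go left; fox < gnu → go left. Place as left child of gnu.
Insert ewe: ewe > doe → go right; ewe < yak → go left; ewe < jay → go left; ewe < hog → go left; ewe < gnu → go left; ewe < fox → go left. Place as left child of fox.
Insert emu: emu > doe → go right; emu < yak → go left; emu < jay → go left; emu < hog → go left; emu < gnu → go left; emu < fox → go left; emu < ewe → go left. Place as left child of ewe.
Insert elk: elk > doe → go right; elk < yak → go left; elk < jay → go left; elk < hog → go left; elk < gnu → go left; elk < fox → go left; elk < ewe → go left; elk < emu → go left. Place as left child of emu.
Insert ram: ram > doe → go right; ram < yak → go left; ram > jay → go right; ram > koi → go right; ram > pig → go right. Place as right child of pig.
Insert cow: cow < doe → go left. Place as left child of doe.
Insert boa: boa < doe → go left; boa < cow → go left. Place as left child of cow.
Insert asp: asp < doe → go left; asp < cow → go left; asp < boa → go left. Place as left child of boa.

Path to elk: doe → yak → jay → hog → gnu → fox → ewe → emu → elk, which is 8 edges.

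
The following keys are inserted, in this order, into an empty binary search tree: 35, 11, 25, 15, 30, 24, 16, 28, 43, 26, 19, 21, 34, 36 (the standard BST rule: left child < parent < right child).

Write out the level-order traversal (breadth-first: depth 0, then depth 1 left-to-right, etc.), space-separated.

35 11 43 25 36 15 30 24 28 34 16 26 19 21

35: root
11: left child of 35 (depth 1)
25: right child of 11 (depth 2)
15: left child of 25 (depth 3)
30: right child of 25 (depth 3)
24: right child of 15 (depth 4)
16: left child of 24 (depth 5)
28: left child of 30 (depth 4)
43: right child of 35 (depth 1)
26: left child of 28 (depth 5)
19: right child of 16 (depth 6)
21: right child of 19 (depth 7)
34: right child of 30 (depth 4)
36: left child of 43 (depth 2)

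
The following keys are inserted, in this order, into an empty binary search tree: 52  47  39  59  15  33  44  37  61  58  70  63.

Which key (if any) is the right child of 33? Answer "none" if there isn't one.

37

52: root
47: left child of 52 (depth 1)
39: left child of 47 (depth 2)
59: right child of 52 (depth 1)
15: left child of 39 (depth 3)
33: right child of 15 (depth 4)
44: right child of 39 (depth 3)
37: right child of 33 (depth 5)
61: right child of 59 (depth 2)
58: left child of 59 (depth 2)
70: right child of 61 (depth 3)
63: left child of 70 (depth 4)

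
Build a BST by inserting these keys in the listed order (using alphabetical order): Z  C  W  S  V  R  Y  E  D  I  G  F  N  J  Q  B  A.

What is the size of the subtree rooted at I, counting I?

6

Insert Z: tree is empty, so Z becomes the root.
Insert C: C < Z → go left. Place as left child of Z.
Insert W: W < Z → go left; W > C → go right. Place as right child of C.
Insert S: S < Z → go left; S > C → go right; S < W → go left. Place as left child of W.
Insert V: V < Z → go left; V > C → go right; V < W → go left; V > S → go right. Place as right child of S.
Insert R: R < Z → go left; R > C → go right; R < W → go left; R < S → go left. Place as left child of S.
Insert Y: Y < Z → go left; Y > C → go right; Y > W → go right. Place as right child of W.
Insert E: E < Z → go left; E > C → go right; E < W → go left; E < S → go left; E < R → go left. Place as left child of R.
Insert D: D < Z → go left; D > C → go right; D < W → go left; D < S → go left; D < R → go left; D < E → go left. Place as left child of E.
Insert I: I < Z → go left; I > C → go right; I < W → go left; I < S → go left; I < R → go left; I > E → go right. Place as right child of E.
Insert G: G < Z → go left; G > C → go right; G < W → go left; G < S → go left; G < R → go left; G > E → go right; G < I → go left. Place as left child of I.
Insert F: F < Z → go left; F > C → go right; F < W → go left; F < S → go left; F < R → go left; F > E → go right; F < I → go left; F < G → go left. Place as left child of G.
Insert N: N < Z → go left; N > C → go right; N < W → go left; N < S → go left; N < R → go left; N > E → go right; N > I → go right. Place as right child of I.
Insert J: J < Z → go left; J > C → go right; J < W → go left; J < S → go left; J < R → go left; J > E → go right; J > I → go right; J < N → go left. Place as left child of N.
Insert Q: Q < Z → go left; Q > C → go right; Q < W → go left; Q < S → go left; Q < R → go left; Q > E → go right; Q > I → go right; Q > N → go right. Place as right child of N.
Insert B: B < Z → go left; B < C → go left. Place as left child of C.
Insert A: A < Z → go left; A < C → go left; A < B → go left. Place as left child of B.

Subtree rooted at I contains: I, G, F, N, J, Q — 6 nodes.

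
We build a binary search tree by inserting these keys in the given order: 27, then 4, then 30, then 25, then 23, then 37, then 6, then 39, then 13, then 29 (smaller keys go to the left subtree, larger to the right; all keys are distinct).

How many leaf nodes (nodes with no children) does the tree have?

3

27: root
4: left child of 27 (depth 1)
30: right child of 27 (depth 1)
25: right child of 4 (depth 2)
23: left child of 25 (depth 3)
37: right child of 30 (depth 2)
6: left child of 23 (depth 4)
39: right child of 37 (depth 3)
13: right child of 6 (depth 5)
29: left child of 30 (depth 2)

Leaves: 13, 29, 39 — 3 in total.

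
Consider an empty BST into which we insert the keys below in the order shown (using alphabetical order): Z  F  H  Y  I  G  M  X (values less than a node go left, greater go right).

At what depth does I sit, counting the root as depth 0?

4

Insert Z: tree is empty, so Z becomes the root.
Insert F: F < Z → go left. Place as left child of Z.
Insert H: H < Z → go left; H > F → go right. Place as right child of F.
Insert Y: Y < Z → go left; Y > F → go right; Y > H → go right. Place as right child of H.
Insert I: I < Z → go left; I > F → go right; I > H → go right; I < Y → go left. Place as left child of Y.
Insert G: G < Z → go left; G > F → go right; G < H → go left. Place as left child of H.
Insert M: M < Z → go left; M > F → go right; M > H → go right; M < Y → go left; M > I → go right. Place as right child of I.
Insert X: X < Z → go left; X > F → go right; X > H → go right; X < Y → go left; X > I → go right; X > M → go right. Place as right child of M.

Path to I: Z → F → H → Y → I, which is 4 edges.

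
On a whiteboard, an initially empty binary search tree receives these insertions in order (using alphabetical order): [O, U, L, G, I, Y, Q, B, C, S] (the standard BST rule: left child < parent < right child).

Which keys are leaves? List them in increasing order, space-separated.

C I S Y

O: root
U: right child of O (depth 1)
L: left child of O (depth 1)
G: left child of L (depth 2)
I: right child of G (depth 3)
Y: right child of U (depth 2)
Q: left child of U (depth 2)
B: left child of G (depth 3)
C: right child of B (depth 4)
S: right child of Q (depth 3)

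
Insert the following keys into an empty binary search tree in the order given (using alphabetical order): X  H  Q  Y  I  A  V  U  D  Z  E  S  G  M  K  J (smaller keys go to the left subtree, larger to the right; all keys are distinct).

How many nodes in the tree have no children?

X: root
H: left child of X (depth 1)
Q: right child of H (depth 2)
Y: right child of X (depth 1)
I: left child of Q (depth 3)
A: left child of H (depth 2)
V: right child of Q (depth 3)
U: left child of V (depth 4)
D: right child of A (depth 3)
Z: right child of Y (depth 2)
E: right child of D (depth 4)
S: left child of U (depth 5)
G: right child of E (depth 5)
M: right child of I (depth 4)
K: left child of M (depth 5)
J: left child of K (depth 6)

Leaves: G, J, S, Z — 4 in total.

4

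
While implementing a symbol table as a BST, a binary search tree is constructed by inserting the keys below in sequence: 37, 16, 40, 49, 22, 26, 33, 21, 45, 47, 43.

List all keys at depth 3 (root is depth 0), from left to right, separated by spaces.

21 26 45

Insert 37: tree is empty, so 37 becomes the root.
Insert 16: 16 < 37 → go left. Place as left child of 37.
Insert 40: 40 > 37 → go right. Place as right child of 37.
Insert 49: 49 > 37 → go right; 49 > 40 → go right. Place as right child of 40.
Insert 22: 22 < 37 → go left; 22 > 16 → go right. Place as right child of 16.
Insert 26: 26 < 37 → go left; 26 > 16 → go right; 26 > 22 → go right. Place as right child of 22.
Insert 33: 33 < 37 → go left; 33 > 16 → go right; 33 > 22 → go right; 33 > 26 → go right. Place as right child of 26.
Insert 21: 21 < 37 → go left; 21 > 16 → go right; 21 < 22 → go left. Place as left child of 22.
Insert 45: 45 > 37 → go right; 45 > 40 → go right; 45 < 49 → go left. Place as left child of 49.
Insert 47: 47 > 37 → go right; 47 > 40 → go right; 47 < 49 → go left; 47 > 45 → go right. Place as right child of 45.
Insert 43: 43 > 37 → go right; 43 > 40 → go right; 43 < 49 → go left; 43 < 45 → go left. Place as left child of 45.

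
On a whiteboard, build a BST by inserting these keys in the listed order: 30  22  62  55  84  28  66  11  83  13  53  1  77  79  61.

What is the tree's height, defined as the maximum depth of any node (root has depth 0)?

Insert 30: tree is empty, so 30 becomes the root.
Insert 22: 22 < 30 → go left. Place as left child of 30.
Insert 62: 62 > 30 → go right. Place as right child of 30.
Insert 55: 55 > 30 → go right; 55 < 62 → go left. Place as left child of 62.
Insert 84: 84 > 30 → go right; 84 > 62 → go right. Place as right child of 62.
Insert 28: 28 < 30 → go left; 28 > 22 → go right. Place as right child of 22.
Insert 66: 66 > 30 → go right; 66 > 62 → go right; 66 < 84 → go left. Place as left child of 84.
Insert 11: 11 < 30 → go left; 11 < 22 → go left. Place as left child of 22.
Insert 83: 83 > 30 → go right; 83 > 62 → go right; 83 < 84 → go left; 83 > 66 → go right. Place as right child of 66.
Insert 13: 13 < 30 → go left; 13 < 22 → go left; 13 > 11 → go right. Place as right child of 11.
Insert 53: 53 > 30 → go right; 53 < 62 → go left; 53 < 55 → go left. Place as left child of 55.
Insert 1: 1 < 30 → go left; 1 < 22 → go left; 1 < 11 → go left. Place as left child of 11.
Insert 77: 77 > 30 → go right; 77 > 62 → go right; 77 < 84 → go left; 77 > 66 → go right; 77 < 83 → go left. Place as left child of 83.
Insert 79: 79 > 30 → go right; 79 > 62 → go right; 79 < 84 → go left; 79 > 66 → go right; 79 < 83 → go left; 79 > 77 → go right. Place as right child of 77.
Insert 61: 61 > 30 → go right; 61 < 62 → go left; 61 > 55 → go right. Place as right child of 55.

The deepest node is 79 at depth 6.

6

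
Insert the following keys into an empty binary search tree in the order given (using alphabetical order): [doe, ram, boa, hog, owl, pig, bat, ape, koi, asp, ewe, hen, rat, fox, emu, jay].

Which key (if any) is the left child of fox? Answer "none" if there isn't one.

none

doe: root
ram: right child of doe (depth 1)
boa: left child of doe (depth 1)
hog: left child of ram (depth 2)
owl: right child of hog (depth 3)
pig: right child of owl (depth 4)
bat: left child of boa (depth 2)
ape: left child of bat (depth 3)
koi: left child of owl (depth 4)
asp: right child of ape (depth 4)
ewe: left child of hog (depth 3)
hen: right child of ewe (depth 4)
rat: right child of ram (depth 2)
fox: left child of hen (depth 5)
emu: left child of ewe (depth 4)
jay: left child of koi (depth 5)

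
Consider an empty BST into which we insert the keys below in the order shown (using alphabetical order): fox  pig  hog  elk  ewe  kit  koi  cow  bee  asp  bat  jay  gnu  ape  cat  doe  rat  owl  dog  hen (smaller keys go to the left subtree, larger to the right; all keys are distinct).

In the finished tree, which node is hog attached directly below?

Resulting structure (node: left, right):
  fox: L=elk, R=pig
  pig: L=hog, R=rat
  hog: L=gnu, R=kit
  elk: L=cow, R=ewe
  ewe: L=–, R=–
  kit: L=jay, R=koi
  koi: L=–, R=owl
  cow: L=bee, R=doe
  bee: L=asp, R=cat
  asp: L=ape, R=bat
  bat: L=–, R=–
  jay: L=–, R=–
  gnu: L=–, R=hen
  ape: L=–, R=–
  cat: L=–, R=–
  doe: L=–, R=dog
  rat: L=–, R=–
  owl: L=–, R=–
  dog: L=–, R=–
  hen: L=–, R=–

pig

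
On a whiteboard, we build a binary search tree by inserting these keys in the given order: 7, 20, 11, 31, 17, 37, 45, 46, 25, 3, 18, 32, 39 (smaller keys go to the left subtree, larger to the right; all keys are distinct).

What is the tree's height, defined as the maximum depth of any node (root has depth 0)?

Resulting structure (node: left, right):
  7: L=3, R=20
  20: L=11, R=31
  11: L=–, R=17
  31: L=25, R=37
  17: L=–, R=18
  37: L=32, R=45
  45: L=39, R=46
  46: L=–, R=–
  25: L=–, R=–
  3: L=–, R=–
  18: L=–, R=–
  32: L=–, R=–
  39: L=–, R=–

The deepest node is 46 at depth 5.

5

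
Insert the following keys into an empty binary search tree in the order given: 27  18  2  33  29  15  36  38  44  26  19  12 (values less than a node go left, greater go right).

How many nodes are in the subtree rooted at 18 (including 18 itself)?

6

27: root
18: left child of 27 (depth 1)
2: left child of 18 (depth 2)
33: right child of 27 (depth 1)
29: left child of 33 (depth 2)
15: right child of 2 (depth 3)
36: right child of 33 (depth 2)
38: right child of 36 (depth 3)
44: right child of 38 (depth 4)
26: right child of 18 (depth 2)
19: left child of 26 (depth 3)
12: left child of 15 (depth 4)

Subtree rooted at 18 contains: 18, 2, 15, 12, 26, 19 — 6 nodes.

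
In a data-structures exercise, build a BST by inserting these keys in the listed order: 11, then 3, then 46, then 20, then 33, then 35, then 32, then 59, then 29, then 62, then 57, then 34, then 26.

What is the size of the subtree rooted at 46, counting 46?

11

11: root
3: left child of 11 (depth 1)
46: right child of 11 (depth 1)
20: left child of 46 (depth 2)
33: right child of 20 (depth 3)
35: right child of 33 (depth 4)
32: left child of 33 (depth 4)
59: right child of 46 (depth 2)
29: left child of 32 (depth 5)
62: right child of 59 (depth 3)
57: left child of 59 (depth 3)
34: left child of 35 (depth 5)
26: left child of 29 (depth 6)

Subtree rooted at 46 contains: 46, 20, 33, 32, 29, 26, 35, 34, 59, 57, 62 — 11 nodes.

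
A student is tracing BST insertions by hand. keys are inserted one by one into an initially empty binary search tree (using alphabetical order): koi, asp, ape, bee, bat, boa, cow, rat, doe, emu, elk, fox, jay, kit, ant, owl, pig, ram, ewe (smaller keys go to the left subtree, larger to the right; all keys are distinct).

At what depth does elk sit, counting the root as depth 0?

7

koi: root
asp: left child of koi (depth 1)
ape: left child of asp (depth 2)
bee: right child of asp (depth 2)
bat: left child of bee (depth 3)
boa: right child of bee (depth 3)
cow: right child of boa (depth 4)
rat: right child of koi (depth 1)
doe: right child of cow (depth 5)
emu: right child of doe (depth 6)
elk: left child of emu (depth 7)
fox: right child of emu (depth 7)
jay: right child of fox (depth 8)
kit: right child of jay (depth 9)
ant: left child of ape (depth 3)
owl: left child of rat (depth 2)
pig: right child of owl (depth 3)
ram: right child of pig (depth 4)
ewe: left child of fox (depth 8)

Path to elk: koi → asp → bee → boa → cow → doe → emu → elk, which is 7 edges.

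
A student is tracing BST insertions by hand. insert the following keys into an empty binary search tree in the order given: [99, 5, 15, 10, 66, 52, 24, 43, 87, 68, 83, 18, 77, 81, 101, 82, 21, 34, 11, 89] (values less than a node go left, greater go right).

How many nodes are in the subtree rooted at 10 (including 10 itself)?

2

99: root
5: left child of 99 (depth 1)
15: right child of 5 (depth 2)
10: left child of 15 (depth 3)
66: right child of 15 (depth 3)
52: left child of 66 (depth 4)
24: left child of 52 (depth 5)
43: right child of 24 (depth 6)
87: right child of 66 (depth 4)
68: left child of 87 (depth 5)
83: right child of 68 (depth 6)
18: left child of 24 (depth 6)
77: left child of 83 (depth 7)
81: right child of 77 (depth 8)
101: right child of 99 (depth 1)
82: right child of 81 (depth 9)
21: right child of 18 (depth 7)
34: left child of 43 (depth 7)
11: right child of 10 (depth 4)
89: right child of 87 (depth 5)

Subtree rooted at 10 contains: 10, 11 — 2 nodes.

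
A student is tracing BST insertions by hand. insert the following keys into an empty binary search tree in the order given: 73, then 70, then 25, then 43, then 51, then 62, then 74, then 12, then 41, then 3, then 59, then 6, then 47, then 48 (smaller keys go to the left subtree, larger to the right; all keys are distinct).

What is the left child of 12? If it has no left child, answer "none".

Resulting structure (node: left, right):
  73: L=70, R=74
  70: L=25, R=–
  25: L=12, R=43
  43: L=41, R=51
  51: L=47, R=62
  62: L=59, R=–
  74: L=–, R=–
  12: L=3, R=–
  41: L=–, R=–
  3: L=–, R=6
  59: L=–, R=–
  6: L=–, R=–
  47: L=–, R=48
  48: L=–, R=–

3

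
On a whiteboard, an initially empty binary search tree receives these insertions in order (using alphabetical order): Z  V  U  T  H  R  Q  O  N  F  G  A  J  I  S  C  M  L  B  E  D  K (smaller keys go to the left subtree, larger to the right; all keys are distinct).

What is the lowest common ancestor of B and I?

Resulting structure (node: left, right):
  Z: L=V, R=–
  V: L=U, R=–
  U: L=T, R=–
  T: L=H, R=–
  H: L=F, R=R
  R: L=Q, R=S
  Q: L=O, R=–
  O: L=N, R=–
  N: L=J, R=–
  F: L=A, R=G
  G: L=–, R=–
  A: L=–, R=C
  J: L=I, R=M
  I: L=–, R=–
  S: L=–, R=–
  C: L=B, R=E
  M: L=L, R=–
  L: L=K, R=–
  B: L=–, R=–
  E: L=D, R=–
  D: L=–, R=–
  K: L=–, R=–

Path to B: Z → V → U → T → H → F → A → C → B
Path to I: Z → V → U → T → H → R → Q → O → N → J → I
The paths share a prefix ending at H, then split left and right.

H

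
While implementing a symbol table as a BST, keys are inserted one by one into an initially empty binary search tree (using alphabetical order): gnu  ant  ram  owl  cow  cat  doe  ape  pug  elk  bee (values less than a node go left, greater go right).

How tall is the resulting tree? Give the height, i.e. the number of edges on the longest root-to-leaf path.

5

gnu: root
ant: left child of gnu (depth 1)
ram: right child of gnu (depth 1)
owl: left child of ram (depth 2)
cow: right child of ant (depth 2)
cat: left child of cow (depth 3)
doe: right child of cow (depth 3)
ape: left child of cat (depth 4)
pug: right child of owl (depth 3)
elk: right child of doe (depth 4)
bee: right child of ape (depth 5)

The deepest node is bee at depth 5.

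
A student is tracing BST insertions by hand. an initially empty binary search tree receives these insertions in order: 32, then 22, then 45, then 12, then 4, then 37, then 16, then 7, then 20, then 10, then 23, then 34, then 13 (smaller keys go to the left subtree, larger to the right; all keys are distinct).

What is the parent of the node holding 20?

Insert 32: tree is empty, so 32 becomes the root.
Insert 22: 22 < 32 → go left. Place as left child of 32.
Insert 45: 45 > 32 → go right. Place as right child of 32.
Insert 12: 12 < 32 → go left; 12 < 22 → go left. Place as left child of 22.
Insert 4: 4 < 32 → go left; 4 < 22 → go left; 4 < 12 → go left. Place as left child of 12.
Insert 37: 37 > 32 → go right; 37 < 45 → go left. Place as left child of 45.
Insert 16: 16 < 32 → go left; 16 < 22 → go left; 16 > 12 → go right. Place as right child of 12.
Insert 7: 7 < 32 → go left; 7 < 22 → go left; 7 < 12 → go left; 7 > 4 → go right. Place as right child of 4.
Insert 20: 20 < 32 → go left; 20 < 22 → go left; 20 > 12 → go right; 20 > 16 → go right. Place as right child of 16.
Insert 10: 10 < 32 → go left; 10 < 22 → go left; 10 < 12 → go left; 10 > 4 → go right; 10 > 7 → go right. Place as right child of 7.
Insert 23: 23 < 32 → go left; 23 > 22 → go right. Place as right child of 22.
Insert 34: 34 > 32 → go right; 34 < 45 → go left; 34 < 37 → go left. Place as left child of 37.
Insert 13: 13 < 32 → go left; 13 < 22 → go left; 13 > 12 → go right; 13 < 16 → go left. Place as left child of 16.

16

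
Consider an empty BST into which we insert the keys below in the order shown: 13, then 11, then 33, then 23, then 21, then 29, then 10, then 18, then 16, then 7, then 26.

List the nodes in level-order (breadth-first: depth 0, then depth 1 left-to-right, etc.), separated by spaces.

13: root
11: left child of 13 (depth 1)
33: right child of 13 (depth 1)
23: left child of 33 (depth 2)
21: left child of 23 (depth 3)
29: right child of 23 (depth 3)
10: left child of 11 (depth 2)
18: left child of 21 (depth 4)
16: left child of 18 (depth 5)
7: left child of 10 (depth 3)
26: left child of 29 (depth 4)

13 11 33 10 23 7 21 29 18 26 16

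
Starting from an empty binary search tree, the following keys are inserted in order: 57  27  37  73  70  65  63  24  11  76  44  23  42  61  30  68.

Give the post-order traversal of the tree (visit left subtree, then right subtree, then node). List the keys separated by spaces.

23 11 24 30 42 44 37 27 61 63 68 65 70 76 73 57

57: root
27: left child of 57 (depth 1)
37: right child of 27 (depth 2)
73: right child of 57 (depth 1)
70: left child of 73 (depth 2)
65: left child of 70 (depth 3)
63: left child of 65 (depth 4)
24: left child of 27 (depth 2)
11: left child of 24 (depth 3)
76: right child of 73 (depth 2)
44: right child of 37 (depth 3)
23: right child of 11 (depth 4)
42: left child of 44 (depth 4)
61: left child of 63 (depth 5)
30: left child of 37 (depth 3)
68: right child of 65 (depth 4)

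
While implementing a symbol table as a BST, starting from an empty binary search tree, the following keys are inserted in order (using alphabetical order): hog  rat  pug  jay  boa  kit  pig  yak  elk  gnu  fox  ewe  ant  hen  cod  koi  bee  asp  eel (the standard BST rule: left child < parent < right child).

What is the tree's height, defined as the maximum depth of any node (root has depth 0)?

6

Insert hog: tree is empty, so hog becomes the root.
Insert rat: rat > hog → go right. Place as right child of hog.
Insert pug: pug > hog → go right; pug < rat → go left. Place as left child of rat.
Insert jay: jay > hog → go right; jay < rat → go left; jay < pug → go left. Place as left child of pug.
Insert boa: boa < hog → go left. Place as left child of hog.
Insert kit: kit > hog → go right; kit < rat → go left; kit < pug → go left; kit > jay → go right. Place as right child of jay.
Insert pig: pig > hog → go right; pig < rat → go left; pig < pug → go left; pig > jay → go right; pig > kit → go right. Place as right child of kit.
Insert yak: yak > hog → go right; yak > rat → go right. Place as right child of rat.
Insert elk: elk < hog → go left; elk > boa → go right. Place as right child of boa.
Insert gnu: gnu < hog → go left; gnu > boa → go right; gnu > elk → go right. Place as right child of elk.
Insert fox: fox < hog → go left; fox > boa → go right; fox > elk → go right; fox < gnu → go left. Place as left child of gnu.
Insert ewe: ewe < hog → go left; ewe > boa → go right; ewe > elk → go right; ewe < gnu → go left; ewe < fox → go left. Place as left child of fox.
Insert ant: ant < hog → go left; ant < boa → go left. Place as left child of boa.
Insert hen: hen < hog → go left; hen > boa → go right; hen > elk → go right; hen > gnu → go right. Place as right child of gnu.
Insert cod: cod < hog → go left; cod > boa → go right; cod < elk → go left. Place as left child of elk.
Insert koi: koi > hog → go right; koi < rat → go left; koi < pug → go left; koi > jay → go right; koi > kit → go right; koi < pig → go left. Place as left child of pig.
Insert bee: bee < hog → go left; bee < boa → go left; bee > ant → go right. Place as right child of ant.
Insert asp: asp < hog → go left; asp < boa → go left; asp > ant → go right; asp < bee → go left. Place as left child of bee.
Insert eel: eel < hog → go left; eel > boa → go right; eel < elk → go left; eel > cod → go right. Place as right child of cod.

The deepest node is koi at depth 6.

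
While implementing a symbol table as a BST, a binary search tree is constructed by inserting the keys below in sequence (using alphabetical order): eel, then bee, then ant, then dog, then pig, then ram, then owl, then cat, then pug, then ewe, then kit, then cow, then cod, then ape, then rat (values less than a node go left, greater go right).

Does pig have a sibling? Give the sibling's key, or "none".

bee

Insert eel: tree is empty, so eel becomes the root.
Insert bee: bee < eel → go left. Place as left child of eel.
Insert ant: ant < eel → go left; ant < bee → go left. Place as left child of bee.
Insert dog: dog < eel → go left; dog > bee → go right. Place as right child of bee.
Insert pig: pig > eel → go right. Place as right child of eel.
Insert ram: ram > eel → go right; ram > pig → go right. Place as right child of pig.
Insert owl: owl > eel → go right; owl < pig → go left. Place as left child of pig.
Insert cat: cat < eel → go left; cat > bee → go right; cat < dog → go left. Place as left child of dog.
Insert pug: pug > eel → go right; pug > pig → go right; pug < ram → go left. Place as left child of ram.
Insert ewe: ewe > eel → go right; ewe < pig → go left; ewe < owl → go left. Place as left child of owl.
Insert kit: kit > eel → go right; kit < pig → go left; kit < owl → go left; kit > ewe → go right. Place as right child of ewe.
Insert cow: cow < eel → go left; cow > bee → go right; cow < dog → go left; cow > cat → go right. Place as right child of cat.
Insert cod: cod < eel → go left; cod > bee → go right; cod < dog → go left; cod > cat → go right; cod < cow → go left. Place as left child of cow.
Insert ape: ape < eel → go left; ape < bee → go left; ape > ant → go right. Place as right child of ant.
Insert rat: rat > eel → go right; rat > pig → go right; rat > ram → go right. Place as right child of ram.

pig's parent is eel; the other child of eel is bee.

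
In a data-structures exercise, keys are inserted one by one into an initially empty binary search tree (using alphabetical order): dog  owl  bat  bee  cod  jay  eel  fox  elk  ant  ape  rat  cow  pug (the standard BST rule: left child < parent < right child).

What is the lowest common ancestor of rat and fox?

owl

Insert dog: tree is empty, so dog becomes the root.
Insert owl: owl > dog → go right. Place as right child of dog.
Insert bat: bat < dog → go left. Place as left child of dog.
Insert bee: bee < dog → go left; bee > bat → go right. Place as right child of bat.
Insert cod: cod < dog → go left; cod > bat → go right; cod > bee → go right. Place as right child of bee.
Insert jay: jay > dog → go right; jay < owl → go left. Place as left child of owl.
Insert eel: eel > dog → go right; eel < owl → go left; eel < jay → go left. Place as left child of jay.
Insert fox: fox > dog → go right; fox < owl → go left; fox < jay → go left; fox > eel → go right. Place as right child of eel.
Insert elk: elk > dog → go right; elk < owl → go left; elk < jay → go left; elk > eel → go right; elk < fox → go left. Place as left child of fox.
Insert ant: ant < dog → go left; ant < bat → go left. Place as left child of bat.
Insert ape: ape < dog → go left; ape < bat → go left; ape > ant → go right. Place as right child of ant.
Insert rat: rat > dog → go right; rat > owl → go right. Place as right child of owl.
Insert cow: cow < dog → go left; cow > bat → go right; cow > bee → go right; cow > cod → go right. Place as right child of cod.
Insert pug: pug > dog → go right; pug > owl → go right; pug < rat → go left. Place as left child of rat.

Path to rat: dog → owl → rat
Path to fox: dog → owl → jay → eel → fox
The paths share a prefix ending at owl, then split left and right.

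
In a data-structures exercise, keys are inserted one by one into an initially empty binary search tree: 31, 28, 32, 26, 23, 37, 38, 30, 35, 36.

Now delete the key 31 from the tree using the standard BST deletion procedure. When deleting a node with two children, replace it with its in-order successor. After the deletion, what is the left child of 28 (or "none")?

Insert 31: tree is empty, so 31 becomes the root.
Insert 28: 28 < 31 → go left. Place as left child of 31.
Insert 32: 32 > 31 → go right. Place as right child of 31.
Insert 26: 26 < 31 → go left; 26 < 28 → go left. Place as left child of 28.
Insert 23: 23 < 31 → go left; 23 < 28 → go left; 23 < 26 → go left. Place as left child of 26.
Insert 37: 37 > 31 → go right; 37 > 32 → go right. Place as right child of 32.
Insert 38: 38 > 31 → go right; 38 > 32 → go right; 38 > 37 → go right. Place as right child of 37.
Insert 30: 30 < 31 → go left; 30 > 28 → go right. Place as right child of 28.
Insert 35: 35 > 31 → go right; 35 > 32 → go right; 35 < 37 → go left. Place as left child of 37.
Insert 36: 36 > 31 → go right; 36 > 32 → go right; 36 < 37 → go left; 36 > 35 → go right. Place as right child of 35.

Delete 31 (two children — replace with in-order successor).
After deletion, 28's left child: 26.

26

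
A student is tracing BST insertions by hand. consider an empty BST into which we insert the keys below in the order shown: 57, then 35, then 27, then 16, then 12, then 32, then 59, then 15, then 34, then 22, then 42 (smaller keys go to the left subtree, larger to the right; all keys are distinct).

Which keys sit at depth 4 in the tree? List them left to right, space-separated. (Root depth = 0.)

Resulting structure (node: left, right):
  57: L=35, R=59
  35: L=27, R=42
  27: L=16, R=32
  16: L=12, R=22
  12: L=–, R=15
  32: L=–, R=34
  59: L=–, R=–
  15: L=–, R=–
  34: L=–, R=–
  22: L=–, R=–
  42: L=–, R=–

12 22 34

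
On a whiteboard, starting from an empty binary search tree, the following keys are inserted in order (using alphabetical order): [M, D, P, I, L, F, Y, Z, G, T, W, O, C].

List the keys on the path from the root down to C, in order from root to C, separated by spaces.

M D C

M: root
D: left child of M (depth 1)
P: right child of M (depth 1)
I: right child of D (depth 2)
L: right child of I (depth 3)
F: left child of I (depth 3)
Y: right child of P (depth 2)
Z: right child of Y (depth 3)
G: right child of F (depth 4)
T: left child of Y (depth 3)
W: right child of T (depth 4)
O: left child of P (depth 2)
C: left child of D (depth 2)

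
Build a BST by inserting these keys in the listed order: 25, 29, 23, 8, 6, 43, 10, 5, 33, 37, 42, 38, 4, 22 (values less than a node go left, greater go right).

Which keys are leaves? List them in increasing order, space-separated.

4 22 38

Insert 25: tree is empty, so 25 becomes the root.
Insert 29: 29 > 25 → go right. Place as right child of 25.
Insert 23: 23 < 25 → go left. Place as left child of 25.
Insert 8: 8 < 25 → go left; 8 < 23 → go left. Place as left child of 23.
Insert 6: 6 < 25 → go left; 6 < 23 → go left; 6 < 8 → go left. Place as left child of 8.
Insert 43: 43 > 25 → go right; 43 > 29 → go right. Place as right child of 29.
Insert 10: 10 < 25 → go left; 10 < 23 → go left; 10 > 8 → go right. Place as right child of 8.
Insert 5: 5 < 25 → go left; 5 < 23 → go left; 5 < 8 → go left; 5 < 6 → go left. Place as left child of 6.
Insert 33: 33 > 25 → go right; 33 > 29 → go right; 33 < 43 → go left. Place as left child of 43.
Insert 37: 37 > 25 → go right; 37 > 29 → go right; 37 < 43 → go left; 37 > 33 → go right. Place as right child of 33.
Insert 42: 42 > 25 → go right; 42 > 29 → go right; 42 < 43 → go left; 42 > 33 → go right; 42 > 37 → go right. Place as right child of 37.
Insert 38: 38 > 25 → go right; 38 > 29 → go right; 38 < 43 → go left; 38 > 33 → go right; 38 > 37 → go right; 38 < 42 → go left. Place as left child of 42.
Insert 4: 4 < 25 → go left; 4 < 23 → go left; 4 < 8 → go left; 4 < 6 → go left; 4 < 5 → go left. Place as left child of 5.
Insert 22: 22 < 25 → go left; 22 < 23 → go left; 22 > 8 → go right; 22 > 10 → go right. Place as right child of 10.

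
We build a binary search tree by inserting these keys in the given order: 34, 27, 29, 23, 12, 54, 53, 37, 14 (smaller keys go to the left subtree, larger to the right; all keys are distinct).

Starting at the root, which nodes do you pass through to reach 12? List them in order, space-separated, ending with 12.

34 27 23 12

Insert 34: tree is empty, so 34 becomes the root.
Insert 27: 27 < 34 → go left. Place as left child of 34.
Insert 29: 29 < 34 → go left; 29 > 27 → go right. Place as right child of 27.
Insert 23: 23 < 34 → go left; 23 < 27 → go left. Place as left child of 27.
Insert 12: 12 < 34 → go left; 12 < 27 → go left; 12 < 23 → go left. Place as left child of 23.
Insert 54: 54 > 34 → go right. Place as right child of 34.
Insert 53: 53 > 34 → go right; 53 < 54 → go left. Place as left child of 54.
Insert 37: 37 > 34 → go right; 37 < 54 → go left; 37 < 53 → go left. Place as left child of 53.
Insert 14: 14 < 34 → go left; 14 < 27 → go left; 14 < 23 → go left; 14 > 12 → go right. Place as right child of 12.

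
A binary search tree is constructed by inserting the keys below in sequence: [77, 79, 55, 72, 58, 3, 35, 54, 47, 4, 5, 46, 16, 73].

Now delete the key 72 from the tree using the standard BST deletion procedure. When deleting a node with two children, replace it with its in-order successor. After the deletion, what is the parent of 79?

Insert 77: tree is empty, so 77 becomes the root.
Insert 79: 79 > 77 → go right. Place as right child of 77.
Insert 55: 55 < 77 → go left. Place as left child of 77.
Insert 72: 72 < 77 → go left; 72 > 55 → go right. Place as right child of 55.
Insert 58: 58 < 77 → go left; 58 > 55 → go right; 58 < 72 → go left. Place as left child of 72.
Insert 3: 3 < 77 → go left; 3 < 55 → go left. Place as left child of 55.
Insert 35: 35 < 77 → go left; 35 < 55 → go left; 35 > 3 → go right. Place as right child of 3.
Insert 54: 54 < 77 → go left; 54 < 55 → go left; 54 > 3 → go right; 54 > 35 → go right. Place as right child of 35.
Insert 47: 47 < 77 → go left; 47 < 55 → go left; 47 > 3 → go right; 47 > 35 → go right; 47 < 54 → go left. Place as left child of 54.
Insert 4: 4 < 77 → go left; 4 < 55 → go left; 4 > 3 → go right; 4 < 35 → go left. Place as left child of 35.
Insert 5: 5 < 77 → go left; 5 < 55 → go left; 5 > 3 → go right; 5 < 35 → go left; 5 > 4 → go right. Place as right child of 4.
Insert 46: 46 < 77 → go left; 46 < 55 → go left; 46 > 3 → go right; 46 > 35 → go right; 46 < 54 → go left; 46 < 47 → go left. Place as left child of 47.
Insert 16: 16 < 77 → go left; 16 < 55 → go left; 16 > 3 → go right; 16 < 35 → go left; 16 > 4 → go right; 16 > 5 → go right. Place as right child of 5.
Insert 73: 73 < 77 → go left; 73 > 55 → go right; 73 > 72 → go right. Place as right child of 72.

Delete 72 (two children — replace with in-order successor).
After deletion, 79's parent is 77.

77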